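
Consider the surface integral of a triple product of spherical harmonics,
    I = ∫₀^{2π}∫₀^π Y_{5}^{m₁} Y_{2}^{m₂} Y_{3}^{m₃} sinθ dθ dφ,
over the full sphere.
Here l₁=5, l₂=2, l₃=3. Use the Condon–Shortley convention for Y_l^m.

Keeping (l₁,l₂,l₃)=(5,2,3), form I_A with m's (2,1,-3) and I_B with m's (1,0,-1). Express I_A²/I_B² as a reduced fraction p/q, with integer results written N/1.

l's match ⇒ only the (l;m) 3-j factors differ between A and B.
A: triangle coeff Δ(5,2,3) = 1/2310; Σ_t [3,3]: t=3:−1/4320 = -1/4320; (3j)²=1/330 [(5 2 3; 2 1 -3)], sign=-1
B: triangle coeff Δ(5,2,3) = 1/2310; Σ_t [2,2]: t=2:+1/192 = 1/192; (3j)²=3/77 [(5 2 3; 1 0 -1)], sign=+1
I_A²/I_B² = (1/330)/(3/77) = 7/90

7/90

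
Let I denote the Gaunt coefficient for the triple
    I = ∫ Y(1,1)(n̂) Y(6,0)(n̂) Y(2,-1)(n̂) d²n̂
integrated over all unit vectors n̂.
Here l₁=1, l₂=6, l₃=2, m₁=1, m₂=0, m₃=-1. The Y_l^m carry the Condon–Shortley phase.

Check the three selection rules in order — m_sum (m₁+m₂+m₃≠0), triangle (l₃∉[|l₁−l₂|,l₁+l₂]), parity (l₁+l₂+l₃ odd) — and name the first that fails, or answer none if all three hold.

triangle

Σmᵢ = 0  ✓
l₃∈[|l₁−l₂|,l₁+l₂]=[5,7], have l₃=2  ✗
Σlᵢ = 9 ⇒ odd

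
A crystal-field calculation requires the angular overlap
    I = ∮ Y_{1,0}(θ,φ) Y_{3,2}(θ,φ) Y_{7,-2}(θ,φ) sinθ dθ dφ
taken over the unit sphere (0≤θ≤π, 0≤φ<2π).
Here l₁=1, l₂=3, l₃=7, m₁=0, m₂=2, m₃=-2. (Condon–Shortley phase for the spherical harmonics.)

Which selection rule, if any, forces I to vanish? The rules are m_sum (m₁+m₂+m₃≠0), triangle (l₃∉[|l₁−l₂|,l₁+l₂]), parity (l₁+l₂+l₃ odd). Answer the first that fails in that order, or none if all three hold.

m₁+m₂+m₃ = 0 + 2 − 2 = 0  ✓
triangle: |1−3|=2 ≤ l₃=7 ≤ 1+3=4  ✗
parity: l₁+l₂+l₃ = 11 is odd

triangle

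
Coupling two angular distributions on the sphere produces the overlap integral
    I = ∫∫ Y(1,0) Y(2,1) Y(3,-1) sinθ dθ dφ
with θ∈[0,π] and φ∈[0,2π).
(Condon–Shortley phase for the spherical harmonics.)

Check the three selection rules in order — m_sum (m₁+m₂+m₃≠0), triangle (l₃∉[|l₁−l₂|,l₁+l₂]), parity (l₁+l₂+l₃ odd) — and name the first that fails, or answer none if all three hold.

none

m₁+m₂+m₃ = 0 + 1 − 1 = 0  ✓
triangle: |1−2|=1 ≤ l₃=3 ≤ 1+2=3  ✓
parity: l₁+l₂+l₃ = 6 is even  ✓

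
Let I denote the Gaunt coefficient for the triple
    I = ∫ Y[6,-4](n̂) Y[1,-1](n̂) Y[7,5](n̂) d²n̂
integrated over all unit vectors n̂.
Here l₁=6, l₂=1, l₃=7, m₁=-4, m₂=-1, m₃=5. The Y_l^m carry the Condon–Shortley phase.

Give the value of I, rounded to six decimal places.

m-sum 0 ✓  L=14 even ✓  5≤7≤7 ✓
Π(2lᵢ+1) = 13×3×15 = 585
triangle coeff Δ(6,1,7) = 1/1365
Σ_t [0,0]: t=0:+1/518400 = 1/518400
(3j)²=7/195 [(6 1 7; 0 0 0)], sign=-1
Σ_t [0,0]: t=0:+1/14515200 = 1/14515200
(3j)²=22/455 [(6 1 7; -4 -1 5)], sign=+1
⇒ 4πI² = 66/65
I = (-1)√(66/65/(4π)) = -0.28425647

-0.284256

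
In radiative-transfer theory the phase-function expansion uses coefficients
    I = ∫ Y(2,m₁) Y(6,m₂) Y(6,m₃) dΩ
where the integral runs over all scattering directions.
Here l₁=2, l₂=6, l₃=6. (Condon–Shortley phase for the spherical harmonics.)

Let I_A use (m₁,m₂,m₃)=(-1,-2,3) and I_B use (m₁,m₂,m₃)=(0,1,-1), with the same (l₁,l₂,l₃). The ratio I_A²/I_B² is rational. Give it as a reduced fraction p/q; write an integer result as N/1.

150/169

Same 2,6,6: normalisation and zero-m 3j drop out of the ratio.
A: Δ: 2! 2! 10! / 15! → 1/90090; sum: t=1:−1/60480 t=2:+1/161280 = -1/96768; 3j²(2 6 6; -1 -2 3) = Δ·Π!·Σ² = 15/1001  (sign +1)
B: Δ: 2! 2! 10! / 15! → 1/90090; sum: t=0:+1/120960 t=1:−1/17280 t=2:+1/57600 = -13/403200; 3j²(2 6 6; 0 1 -1) = Δ·Π!·Σ² = 13/770  (sign +1)
I_A²/I_B² = (15/1001)/(13/770) = 150/169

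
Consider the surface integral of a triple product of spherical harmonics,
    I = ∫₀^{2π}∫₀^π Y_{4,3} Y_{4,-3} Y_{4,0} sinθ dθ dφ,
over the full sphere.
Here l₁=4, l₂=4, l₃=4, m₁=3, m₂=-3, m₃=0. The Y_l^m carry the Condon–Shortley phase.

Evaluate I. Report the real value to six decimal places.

0.159788

Checks pass: Σm=0; 12 even; l₃=4∈[0,8].
(2·4+1)(2·4+1)(2·4+1) = 729
Δ: 4! 4! 4! / 13! → 1/450450
sum: t=0:+1/13824 t=1:−1/216 t=2:+1/64 t=3:−1/216 t=4:+1/13824 = 5/768
3j²(4 4 4; 0 0 0) = Δ·Π!·Σ² = 18/1001  (sign +1)
sum: t=0:+1/864 t=1:−1/3456 = 1/1152
3j²(4 4 4; 3 -3 0) = Δ·Π!·Σ² = 7/286  (sign +1)
combine: 4πI² = 729·18/1001·7/286 = 6561/20449
take √, sign +1: I = 0.15978796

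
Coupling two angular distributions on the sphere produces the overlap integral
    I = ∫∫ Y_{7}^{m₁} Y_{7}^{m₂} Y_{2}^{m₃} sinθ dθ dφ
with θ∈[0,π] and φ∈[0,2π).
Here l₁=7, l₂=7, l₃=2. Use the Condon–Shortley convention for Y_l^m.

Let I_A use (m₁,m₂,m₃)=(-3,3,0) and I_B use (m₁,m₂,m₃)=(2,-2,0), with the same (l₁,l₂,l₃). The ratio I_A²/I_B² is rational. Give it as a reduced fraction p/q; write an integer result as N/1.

Shared (l₁,l₂,l₃)=(7,7,2): N and (l;000)² cancel in I_A²/I_B².
A: Δ = 12!·2!·2!/17! = 1/185640; Racah Σ t=8..10: t=8:+1/3870720 t=9:−1/2177280 t=10:+1/29030400 = -29/174182400; ⇒ 3j(7 7 2; -3 3 0)² = 841/185640, sgn -1
B: Δ = 12!·2!·2!/17! = 1/185640; Racah Σ t=3..5: t=3:−1/8709120 t=4:+1/967680 t=5:−1/2419200 = 11/21772800; ⇒ 3j(7 7 2; 2 -2 0)² = 242/23205, sgn +1
I_A²/I_B² = (841/185640)/(242/23205) = 841/1936

841/1936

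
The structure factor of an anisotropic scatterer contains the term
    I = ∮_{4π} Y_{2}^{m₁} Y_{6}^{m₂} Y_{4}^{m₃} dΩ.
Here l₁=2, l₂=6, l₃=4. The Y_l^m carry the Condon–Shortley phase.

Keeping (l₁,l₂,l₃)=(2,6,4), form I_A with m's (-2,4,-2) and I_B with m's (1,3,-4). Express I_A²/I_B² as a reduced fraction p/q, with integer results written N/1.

l's match ⇒ only the (l;m) 3-j factors differ between A and B.
A: triangle coeff Δ(2,6,4) = 1/6435; Σ_t [4,4]: t=4:+1/34560 = 1/34560; (3j)²=14/429 [(2 6 4; -2 4 -2)], sign=+1
B: triangle coeff Δ(2,6,4) = 1/6435; Σ_t [1,1]: t=1:−1/241920 = -1/241920; (3j)²=1/715 [(2 6 4; 1 3 -4)], sign=-1
I_A²/I_B² = (14/429)/(1/715) = 70/3

70/3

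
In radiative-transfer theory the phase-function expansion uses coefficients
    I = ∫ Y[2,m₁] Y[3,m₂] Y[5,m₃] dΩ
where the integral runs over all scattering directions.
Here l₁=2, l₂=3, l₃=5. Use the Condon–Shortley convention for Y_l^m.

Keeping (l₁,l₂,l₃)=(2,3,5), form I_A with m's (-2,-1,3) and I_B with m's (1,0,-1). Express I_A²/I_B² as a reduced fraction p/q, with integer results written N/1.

7/8

l's match ⇒ only the (l;m) 3-j factors differ between A and B.
A: triangle coeff Δ(2,3,5) = 1/2310; Σ_t [0,0]: t=0:+1/1152 = 1/1152; (3j)²=1/33 [(2 3 5; -2 -1 3)], sign=+1
B: triangle coeff Δ(2,3,5) = 1/2310; Σ_t [0,0]: t=0:+1/216 = 1/216; (3j)²=8/231 [(2 3 5; 1 0 -1)], sign=+1
I_A²/I_B² = (1/33)/(8/231) = 7/8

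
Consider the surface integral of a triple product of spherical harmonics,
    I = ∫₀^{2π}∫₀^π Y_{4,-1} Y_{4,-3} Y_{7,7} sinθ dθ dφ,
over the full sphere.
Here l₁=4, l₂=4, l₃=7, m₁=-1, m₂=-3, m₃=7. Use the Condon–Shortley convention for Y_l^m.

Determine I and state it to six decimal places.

m-sum = -1 − 3 + 7 = 3 ≠ 0 ⇒ I = 0

0.000000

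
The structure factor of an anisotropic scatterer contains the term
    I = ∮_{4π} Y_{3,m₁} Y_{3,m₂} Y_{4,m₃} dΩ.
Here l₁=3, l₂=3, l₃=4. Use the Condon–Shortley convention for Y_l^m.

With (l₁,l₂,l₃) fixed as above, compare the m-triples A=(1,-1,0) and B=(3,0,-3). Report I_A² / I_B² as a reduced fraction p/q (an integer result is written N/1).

1/63

l's match ⇒ only the (l;m) 3-j factors differ between A and B.
A: triangle coeff Δ(3,3,4) = 1/34650; Σ_t [0,2]: t=0:+1/32 t=1:−1/36 t=2:+1/1152 = 5/1152; (3j)²=1/1386 [(3 3 4; 1 -1 0)], sign=+1
B: triangle coeff Δ(3,3,4) = 1/34650; Σ_t [0,0]: t=0:+1/288 = 1/288; (3j)²=1/22 [(3 3 4; 3 0 -3)], sign=-1
I_A²/I_B² = (1/1386)/(1/22) = 1/63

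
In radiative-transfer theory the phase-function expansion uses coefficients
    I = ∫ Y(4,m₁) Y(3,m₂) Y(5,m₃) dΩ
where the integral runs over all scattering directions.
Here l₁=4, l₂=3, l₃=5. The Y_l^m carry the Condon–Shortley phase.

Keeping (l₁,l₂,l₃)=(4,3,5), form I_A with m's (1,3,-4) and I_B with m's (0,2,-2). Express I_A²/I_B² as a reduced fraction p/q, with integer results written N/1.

81/10

Shared (l₁,l₂,l₃)=(4,3,5): N and (l;000)² cancel in I_A²/I_B².
A: Δ = 2!·6!·4!/13! = 1/180180; Racah Σ t=2..2: t=2:+1/5760 = 1/5760; ⇒ 3j(4 3 5; 1 3 -4)² = 9/286, sgn -1
B: Δ = 2!·6!·4!/13! = 1/180180; Racah Σ t=1..2: t=1:−1/864 t=2:+1/576 = 1/1728; ⇒ 3j(4 3 5; 0 2 -2)² = 5/1287, sgn -1
I_A²/I_B² = (9/286)/(5/1287) = 81/10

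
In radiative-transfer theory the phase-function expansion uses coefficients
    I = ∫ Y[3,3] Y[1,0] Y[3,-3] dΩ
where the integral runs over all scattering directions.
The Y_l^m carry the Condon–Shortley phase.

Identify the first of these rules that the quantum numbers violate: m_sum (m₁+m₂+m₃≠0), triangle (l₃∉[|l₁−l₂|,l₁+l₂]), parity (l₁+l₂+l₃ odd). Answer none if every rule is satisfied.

m₁+m₂+m₃ = 3 + 0 − 3 = 0  ✓
triangle: |3−1|=2 ≤ l₃=3 ≤ 3+1=4  ✓
parity: l₁+l₂+l₃ = 7 is odd  ✗

parity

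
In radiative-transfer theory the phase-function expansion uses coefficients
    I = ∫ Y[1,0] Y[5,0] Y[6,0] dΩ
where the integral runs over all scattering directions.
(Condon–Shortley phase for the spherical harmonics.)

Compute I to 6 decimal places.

m-sum 0 ✓  L=12 even ✓  4≤6≤6 ✓
Π(2lᵢ+1) = 3×11×13 = 429
triangle coeff Δ(1,5,6) = 1/858
Σ_t [0,0]: t=0:+1/14400 = 1/14400
(3j)²=6/143 [(1 5 6; 0 0 0)], sign=+1
(m-triple is (0,0,0) — same symbol as above.)
⇒ 4πI² = 108/143
I = (+1)√(108/143/(4π)) = 0.24515397

0.245154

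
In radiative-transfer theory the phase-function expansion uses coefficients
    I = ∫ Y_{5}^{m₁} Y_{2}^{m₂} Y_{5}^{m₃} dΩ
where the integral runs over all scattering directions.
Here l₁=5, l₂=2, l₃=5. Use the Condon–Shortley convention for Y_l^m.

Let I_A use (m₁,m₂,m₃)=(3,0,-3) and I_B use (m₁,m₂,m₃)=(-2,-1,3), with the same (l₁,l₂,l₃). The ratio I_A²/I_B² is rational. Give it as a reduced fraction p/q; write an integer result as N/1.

l's match ⇒ only the (l;m) 3-j factors differ between A and B.
A: triangle coeff Δ(5,2,5) = 1/38610; Σ_t [0,2]: t=0:+1/5760 t=1:−1/5040 t=2:+1/161280 = -1/53760; (3j)²=1/4290 [(5 2 5; 3 0 -3)], sign=-1
B: triangle coeff Δ(5,2,5) = 1/38610; Σ_t [0,1]: t=0:+1/10080 t=1:−1/2880 = -1/4032; (3j)²=10/429 [(5 2 5; -2 -1 3)], sign=-1
I_A²/I_B² = (1/4290)/(10/429) = 1/100

1/100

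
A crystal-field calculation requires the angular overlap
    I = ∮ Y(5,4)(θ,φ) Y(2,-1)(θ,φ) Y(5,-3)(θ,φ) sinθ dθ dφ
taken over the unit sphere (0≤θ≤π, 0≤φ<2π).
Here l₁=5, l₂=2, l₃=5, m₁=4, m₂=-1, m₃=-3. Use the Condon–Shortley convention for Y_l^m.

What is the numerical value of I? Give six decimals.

0.196098

m-sum 0 ✓  L=12 even ✓  3≤5≤7 ✓
Π(2lᵢ+1) = 11×5×11 = 605
triangle coeff Δ(5,2,5) = 1/38610
Σ_t [0,2]: t=0:+1/2880 t=1:−1/576 t=2:+1/2880 = -1/960
(3j)²=10/429 [(5 2 5; 0 0 0)], sign=+1
Σ_t [0,1]: t=0:+1/10080 t=1:−1/80640 = 1/11520
(3j)²=49/1430 [(5 2 5; 4 -1 -3)], sign=+1
⇒ 4πI² = 245/507
I = (+1)√(245/507/(4π)) = 0.19609844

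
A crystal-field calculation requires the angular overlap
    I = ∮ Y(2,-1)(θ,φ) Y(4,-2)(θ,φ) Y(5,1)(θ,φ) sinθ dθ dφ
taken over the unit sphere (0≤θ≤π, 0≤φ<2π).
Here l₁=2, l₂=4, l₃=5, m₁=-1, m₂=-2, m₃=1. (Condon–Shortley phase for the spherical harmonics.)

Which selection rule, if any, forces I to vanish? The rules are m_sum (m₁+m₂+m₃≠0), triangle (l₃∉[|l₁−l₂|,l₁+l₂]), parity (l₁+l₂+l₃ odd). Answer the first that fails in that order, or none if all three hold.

azimuthal sum: -1 − 2 + 1 = -2  ✗
2 ≤ 5 ≤ 6 (triangle on l)
L = 2 + 4 + 5 = 11 (odd)

m_sum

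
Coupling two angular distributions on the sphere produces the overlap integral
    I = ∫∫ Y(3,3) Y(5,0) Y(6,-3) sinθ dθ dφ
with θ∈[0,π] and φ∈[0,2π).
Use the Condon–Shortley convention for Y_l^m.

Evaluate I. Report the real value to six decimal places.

Checks pass: Σm=0; 14 even; l₃=6∈[2,8].
(2·3+1)(2·5+1)(2·6+1) = 1001
Δ: 2! 4! 8! / 15! → 1/675675
sum: t=0:+1/8640 t=1:−1/2304 t=2:+1/8640 = -7/34560
3j²(3 5 6; 0 0 0) = Δ·Π!·Σ² = 7/429  (sign -1)
sum: t=0:+1/34560 = 1/34560
3j²(3 5 6; 3 0 -3) = Δ·Π!·Σ² = 4/143  (sign -1)
combine: 4πI² = 1001·7/429·4/143 = 196/429
take √, sign +1: I = 0.19067531

0.190675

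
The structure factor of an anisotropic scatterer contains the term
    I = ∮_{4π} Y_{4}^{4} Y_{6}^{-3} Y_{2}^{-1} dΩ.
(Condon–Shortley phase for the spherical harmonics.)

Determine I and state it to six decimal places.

-0.047713

m-sum 0 ✓  L=12 even ✓  2≤2≤10 ✓
Π(2lᵢ+1) = 9×13×5 = 585
triangle coeff Δ(4,6,2) = 1/6435
Σ_t [4,4]: t=4:+1/2304 = 1/2304
(3j)²=5/143 [(4 6 2; 0 0 0)], sign=+1
Σ_t [0,0]: t=0:+1/241920 = 1/241920
(3j)²=1/715 [(4 6 2; 4 -3 -1)], sign=-1
⇒ 4πI² = 45/1573
I = (-1)√(45/1573/(4π)) = -0.04771303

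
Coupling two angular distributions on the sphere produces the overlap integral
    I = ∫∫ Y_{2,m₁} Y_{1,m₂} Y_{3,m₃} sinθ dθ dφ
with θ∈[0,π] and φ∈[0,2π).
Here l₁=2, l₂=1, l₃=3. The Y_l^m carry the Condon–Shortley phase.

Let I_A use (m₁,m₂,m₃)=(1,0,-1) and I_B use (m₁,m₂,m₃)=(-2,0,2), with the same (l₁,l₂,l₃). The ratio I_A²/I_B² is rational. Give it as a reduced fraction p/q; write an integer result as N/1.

Shared (l₁,l₂,l₃)=(2,1,3): N and (l;000)² cancel in I_A²/I_B².
A: Δ = 0!·4!·2!/7! = 1/105; Racah Σ t=0..0: t=0:+1/6 = 1/6; ⇒ 3j(2 1 3; 1 0 -1)² = 8/105, sgn +1
B: Δ = 0!·4!·2!/7! = 1/105; Racah Σ t=0..0: t=0:+1/24 = 1/24; ⇒ 3j(2 1 3; -2 0 2)² = 1/21, sgn -1
I_A²/I_B² = (8/105)/(1/21) = 8/5

8/5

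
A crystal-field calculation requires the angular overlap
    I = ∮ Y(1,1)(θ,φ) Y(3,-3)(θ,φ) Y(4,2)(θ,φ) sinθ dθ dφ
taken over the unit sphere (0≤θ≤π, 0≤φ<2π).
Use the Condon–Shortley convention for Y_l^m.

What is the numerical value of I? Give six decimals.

0.061558

m-sum 0 ✓  L=8 even ✓  2≤4≤4 ✓
Π(2lᵢ+1) = 3×7×9 = 189
triangle coeff Δ(1,3,4) = 1/252
Σ_t [0,0]: t=0:+1/36 = 1/36
(3j)²=4/63 [(1 3 4; 0 0 0)], sign=+1
Σ_t [0,0]: t=0:+1/1440 = 1/1440
(3j)²=1/252 [(1 3 4; 1 -3 2)], sign=+1
⇒ 4πI² = 1/21
I = (+1)√(1/21/(4π)) = 0.06155813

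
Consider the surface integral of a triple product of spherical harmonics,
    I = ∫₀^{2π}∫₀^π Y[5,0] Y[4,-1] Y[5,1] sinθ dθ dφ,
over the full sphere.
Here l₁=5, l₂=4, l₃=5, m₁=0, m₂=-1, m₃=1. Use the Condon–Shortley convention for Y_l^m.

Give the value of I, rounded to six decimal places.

Checks pass: Σm=0; 14 even; l₃=5∈[1,9].
(2·5+1)(2·4+1)(2·5+1) = 1089
Δ: 4! 6! 4! / 15! → 1/3153150
sum: t=0:+1/69120 t=1:−1/1728 t=2:+1/576 t=3:−1/1728 t=4:+1/69120 = 7/11520
3j²(5 4 5; 0 0 0) = Δ·Π!·Σ² = 2/143  (sign -1)
sum: t=0:+1/17280 t=1:−1/1152 t=2:+1/864 t=3:−1/6912 = 7/34560
3j²(5 4 5; 0 -1 1) = Δ·Π!·Σ² = 1/429  (sign +1)
combine: 4πI² = 1089·2/143·1/429 = 6/169
take √, sign -1: I = -0.05315295

-0.053153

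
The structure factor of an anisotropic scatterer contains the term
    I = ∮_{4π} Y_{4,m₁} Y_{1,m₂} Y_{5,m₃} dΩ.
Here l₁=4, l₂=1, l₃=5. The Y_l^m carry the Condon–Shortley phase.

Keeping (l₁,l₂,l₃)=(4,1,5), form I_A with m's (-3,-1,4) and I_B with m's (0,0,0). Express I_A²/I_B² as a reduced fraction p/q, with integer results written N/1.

Shared (l₁,l₂,l₃)=(4,1,5): N and (l;000)² cancel in I_A²/I_B².
A: Δ = 0!·8!·2!/11! = 1/495; Racah Σ t=0..0: t=0:+1/10080 = 1/10080; ⇒ 3j(4 1 5; -3 -1 4)² = 4/55, sgn -1
B: Δ = 0!·8!·2!/11! = 1/495; Racah Σ t=0..0: t=0:+1/576 = 1/576; ⇒ 3j(4 1 5; 0 0 0)² = 5/99, sgn -1
I_A²/I_B² = (4/55)/(5/99) = 36/25

36/25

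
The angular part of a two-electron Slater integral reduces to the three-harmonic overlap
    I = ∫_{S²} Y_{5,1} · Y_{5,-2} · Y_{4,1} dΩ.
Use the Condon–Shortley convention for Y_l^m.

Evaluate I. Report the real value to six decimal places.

0.128377

Rules hold: Σm=0, L=14 even, 0≤4≤10.
N = 11·11·9 = 1089
Δ = 6!·4!·4!/15! = 1/3153150
Racah Σ t=1..5: t=1:−1/69120 t=2:+1/1728 t=3:−1/576 t=4:+1/1728 t=5:−1/69120 = -7/11520
⇒ 3j(5 5 4; 0 0 0)² = 2/143, sgn -1
Racah Σ t=0..3: t=0:+1/103680 t=1:−1/2880 t=2:+1/1152 t=3:−1/5184 = 7/20736
⇒ 3j(5 5 4; 1 -2 1)² = 35/2574, sgn -1
4πI² = N·(3j₀)²·(3jₘ)² = 35/169
I = +1·√(0.207101/4π) = 0.12837656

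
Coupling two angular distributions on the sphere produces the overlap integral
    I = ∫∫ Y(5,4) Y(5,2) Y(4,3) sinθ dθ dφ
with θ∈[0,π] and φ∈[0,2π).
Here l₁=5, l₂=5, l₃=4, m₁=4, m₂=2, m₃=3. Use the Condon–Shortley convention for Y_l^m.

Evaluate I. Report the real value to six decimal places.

0.000000

4 + 2 + 3 = 9 ≠ 0: azimuthal integral kills it; I = 0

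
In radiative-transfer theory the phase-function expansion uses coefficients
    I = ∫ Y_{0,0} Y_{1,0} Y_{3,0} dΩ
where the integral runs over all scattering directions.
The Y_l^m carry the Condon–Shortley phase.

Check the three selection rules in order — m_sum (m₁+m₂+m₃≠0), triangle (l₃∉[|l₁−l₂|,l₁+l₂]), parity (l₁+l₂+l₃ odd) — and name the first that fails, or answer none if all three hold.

Σmᵢ = 0  ✓
l₃∈[|l₁−l₂|,l₁+l₂]=[1,1], have l₃=3  ✗
Σlᵢ = 4 ⇒ even

triangle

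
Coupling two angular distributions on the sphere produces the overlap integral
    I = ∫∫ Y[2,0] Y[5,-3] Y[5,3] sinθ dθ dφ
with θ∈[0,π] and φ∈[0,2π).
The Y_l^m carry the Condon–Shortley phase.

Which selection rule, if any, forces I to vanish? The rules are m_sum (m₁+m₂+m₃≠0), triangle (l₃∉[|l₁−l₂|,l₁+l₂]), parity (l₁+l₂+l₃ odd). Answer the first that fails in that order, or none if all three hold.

none

Σmᵢ = 0  ✓
l₃∈[|l₁−l₂|,l₁+l₂]=[3,7], have l₃=5  ✓
Σlᵢ = 12 ⇒ even  ✓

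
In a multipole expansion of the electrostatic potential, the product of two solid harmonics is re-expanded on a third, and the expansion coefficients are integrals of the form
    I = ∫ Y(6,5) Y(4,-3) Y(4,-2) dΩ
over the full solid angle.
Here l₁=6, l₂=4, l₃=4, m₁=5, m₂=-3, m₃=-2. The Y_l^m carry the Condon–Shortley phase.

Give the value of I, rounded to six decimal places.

-0.100084

m-sum 0 ✓  L=14 even ✓  2≤4≤10 ✓
Π(2lᵢ+1) = 13×9×9 = 1053
triangle coeff Δ(6,4,4) = 1/1261260
Σ_t [2,4]: t=2:+1/4608 t=3:−1/1296 t=4:+1/4608 = -7/20736
(3j)²=20/1287 [(6 4 4; 0 0 0)], sign=-1
Σ_t [0,1]: t=0:+1/86400 t=1:−1/172800 = 1/172800
(3j)²=1/130 [(6 4 4; 5 -3 -2)], sign=+1
⇒ 4πI² = 18/143
I = (-1)√(18/143/(4π)) = -0.10008369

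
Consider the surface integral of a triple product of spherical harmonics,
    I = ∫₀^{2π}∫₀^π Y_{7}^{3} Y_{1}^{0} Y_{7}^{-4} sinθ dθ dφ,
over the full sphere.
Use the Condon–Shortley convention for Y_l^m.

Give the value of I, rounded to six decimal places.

3 + 0 − 4 = -1 ≠ 0: azimuthal integral kills it; I = 0

0.000000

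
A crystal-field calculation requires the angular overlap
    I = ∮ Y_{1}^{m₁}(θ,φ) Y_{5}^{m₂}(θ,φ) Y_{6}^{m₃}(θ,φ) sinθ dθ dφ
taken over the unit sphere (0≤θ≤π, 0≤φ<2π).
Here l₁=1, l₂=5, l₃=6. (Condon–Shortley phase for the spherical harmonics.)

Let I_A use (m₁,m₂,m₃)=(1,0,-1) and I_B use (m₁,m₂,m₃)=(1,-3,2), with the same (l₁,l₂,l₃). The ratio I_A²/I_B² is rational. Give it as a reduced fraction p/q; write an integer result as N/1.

Same 1,5,6: normalisation and zero-m 3j drop out of the ratio.
A: Δ: 0! 2! 10! / 13! → 1/858; sum: t=0:+1/28800 = 1/28800; 3j²(1 5 6; 1 0 -1) = Δ·Π!·Σ² = 7/286  (sign -1)
B: Δ: 0! 2! 10! / 13! → 1/858; sum: t=0:+1/161280 = 1/161280; 3j²(1 5 6; 1 -3 2) = Δ·Π!·Σ² = 1/143  (sign +1)
I_A²/I_B² = (7/286)/(1/143) = 7/2

7/2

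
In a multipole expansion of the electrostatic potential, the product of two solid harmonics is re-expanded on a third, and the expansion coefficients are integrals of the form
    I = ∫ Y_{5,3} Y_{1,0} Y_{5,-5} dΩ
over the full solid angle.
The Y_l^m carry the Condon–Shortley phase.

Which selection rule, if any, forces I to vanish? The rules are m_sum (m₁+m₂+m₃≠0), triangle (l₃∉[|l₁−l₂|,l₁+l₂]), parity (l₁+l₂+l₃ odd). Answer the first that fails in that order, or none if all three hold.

Σmᵢ = -2  ✗
l₃∈[|l₁−l₂|,l₁+l₂]=[4,6], have l₃=5
Σlᵢ = 11 ⇒ odd

m_sum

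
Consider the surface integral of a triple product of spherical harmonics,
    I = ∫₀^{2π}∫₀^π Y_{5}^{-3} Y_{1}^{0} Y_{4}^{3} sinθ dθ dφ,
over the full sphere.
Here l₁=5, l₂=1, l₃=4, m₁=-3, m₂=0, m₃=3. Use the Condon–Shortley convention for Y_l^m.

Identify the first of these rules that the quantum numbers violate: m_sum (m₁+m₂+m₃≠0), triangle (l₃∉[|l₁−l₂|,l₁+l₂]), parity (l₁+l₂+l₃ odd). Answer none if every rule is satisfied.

none

azimuthal sum: -3 + 0 + 3 = 0  ✓
4 ≤ 4 ≤ 6 (triangle on l)  ✓
L = 5 + 1 + 4 = 10 (even)  ✓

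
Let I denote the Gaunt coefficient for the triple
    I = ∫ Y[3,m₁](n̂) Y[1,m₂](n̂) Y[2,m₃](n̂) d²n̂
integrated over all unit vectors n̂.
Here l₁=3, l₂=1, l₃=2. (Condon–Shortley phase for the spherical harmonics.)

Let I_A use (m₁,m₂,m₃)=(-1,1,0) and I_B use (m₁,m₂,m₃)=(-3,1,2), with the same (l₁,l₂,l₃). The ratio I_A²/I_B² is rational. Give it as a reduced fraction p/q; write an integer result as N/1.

Shared (l₁,l₂,l₃)=(3,1,2): N and (l;000)² cancel in I_A²/I_B².
A: Δ = 2!·4!·0!/7! = 1/105; Racah Σ t=2..2: t=2:+1/8 = 1/8; ⇒ 3j(3 1 2; -1 1 0)² = 2/35, sgn +1
B: Δ = 2!·4!·0!/7! = 1/105; Racah Σ t=2..2: t=2:+1/48 = 1/48; ⇒ 3j(3 1 2; -3 1 2)² = 1/7, sgn +1
I_A²/I_B² = (2/35)/(1/7) = 2/5

2/5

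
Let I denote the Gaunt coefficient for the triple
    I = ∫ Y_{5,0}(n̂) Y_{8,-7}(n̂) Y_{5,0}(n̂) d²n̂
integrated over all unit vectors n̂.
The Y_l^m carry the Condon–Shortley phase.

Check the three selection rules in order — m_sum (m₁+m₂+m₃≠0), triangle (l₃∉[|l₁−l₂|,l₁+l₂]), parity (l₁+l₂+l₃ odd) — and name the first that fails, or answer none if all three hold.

m_sum

Σmᵢ = -7  ✗
l₃∈[|l₁−l₂|,l₁+l₂]=[3,13], have l₃=5
Σlᵢ = 18 ⇒ even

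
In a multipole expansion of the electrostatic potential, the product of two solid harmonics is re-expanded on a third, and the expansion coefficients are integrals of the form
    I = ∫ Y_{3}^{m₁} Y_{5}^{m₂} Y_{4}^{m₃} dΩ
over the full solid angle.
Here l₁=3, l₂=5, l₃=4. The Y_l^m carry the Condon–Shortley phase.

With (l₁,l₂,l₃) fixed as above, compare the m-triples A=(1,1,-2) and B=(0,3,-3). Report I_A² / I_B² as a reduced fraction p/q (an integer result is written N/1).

1849/1764

Shared (l₁,l₂,l₃)=(3,5,4): N and (l;000)² cancel in I_A²/I_B².
A: Δ = 4!·2!·6!/13! = 1/180180; Racah Σ t=0..2: t=0:+1/34560 t=1:−1/720 t=2:+1/384 = 43/34560; ⇒ 3j(3 5 4; 1 1 -2)² = 1849/180180, sgn +1
B: Δ = 4!·2!·6!/13! = 1/180180; Racah Σ t=2..3: t=2:+1/2880 t=3:−1/1440 = -1/2880; ⇒ 3j(3 5 4; 0 3 -3)² = 7/715, sgn +1
I_A²/I_B² = (1849/180180)/(7/715) = 1849/1764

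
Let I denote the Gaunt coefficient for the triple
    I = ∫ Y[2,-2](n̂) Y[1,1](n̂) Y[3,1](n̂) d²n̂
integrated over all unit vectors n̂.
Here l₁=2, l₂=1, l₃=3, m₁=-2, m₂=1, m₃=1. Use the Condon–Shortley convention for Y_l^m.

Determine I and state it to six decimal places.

Rules hold: Σm=0, L=6 even, 1≤3≤3.
N = 5·3·7 = 105
Δ = 0!·4!·2!/7! = 1/105
Racah Σ t=0..0: t=0:+1/4 = 1/4
⇒ 3j(2 1 3; 0 0 0)² = 3/35, sgn -1
Racah Σ t=0..0: t=0:+1/48 = 1/48
⇒ 3j(2 1 3; -2 1 1)² = 1/105, sgn +1
4πI² = N·(3j₀)²·(3jₘ)² = 3/35
I = -1·√(0.0857143/4π) = -0.08258890

-0.082589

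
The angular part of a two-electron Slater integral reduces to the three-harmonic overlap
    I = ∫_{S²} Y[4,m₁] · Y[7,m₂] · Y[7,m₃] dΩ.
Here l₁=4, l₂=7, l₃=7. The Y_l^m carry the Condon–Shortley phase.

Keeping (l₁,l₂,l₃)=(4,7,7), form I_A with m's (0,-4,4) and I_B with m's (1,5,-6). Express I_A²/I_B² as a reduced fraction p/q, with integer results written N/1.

128/65

l's match ⇒ only the (l;m) 3-j factors differ between A and B.
A: triangle coeff Δ(4,7,7) = 1/58198140; Σ_t [0,3]: t=0:+1/17418240 t=1:−1/2903040 t=2:+1/5806080 t=3:−1/130636800 = -1/8164800; (3j)²=11264/1322685 [(4 7 7; 0 -4 4)], sign=+1
B: triangle coeff Δ(4,7,7) = 1/58198140; Σ_t [2,3]: t=2:+1/87091200 t=3:−1/52254720 = -1/130636800; (3j)²=88/20349 [(4 7 7; 1 5 -6)], sign=+1
I_A²/I_B² = (11264/1322685)/(88/20349) = 128/65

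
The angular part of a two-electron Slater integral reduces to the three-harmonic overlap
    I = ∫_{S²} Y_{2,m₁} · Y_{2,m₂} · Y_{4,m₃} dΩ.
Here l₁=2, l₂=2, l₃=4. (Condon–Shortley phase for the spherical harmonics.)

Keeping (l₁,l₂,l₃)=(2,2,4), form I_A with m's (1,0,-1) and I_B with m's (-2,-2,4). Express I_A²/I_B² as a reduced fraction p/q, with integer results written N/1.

Shared (l₁,l₂,l₃)=(2,2,4): N and (l;000)² cancel in I_A²/I_B².
A: Δ = 0!·4!·4!/9! = 1/630; Racah Σ t=0..0: t=0:+1/24 = 1/24; ⇒ 3j(2 2 4; 1 0 -1)² = 1/21, sgn -1
B: Δ = 0!·4!·4!/9! = 1/630; Racah Σ t=0..0: t=0:+1/576 = 1/576; ⇒ 3j(2 2 4; -2 -2 4)² = 1/9, sgn +1
I_A²/I_B² = (1/21)/(1/9) = 3/7

3/7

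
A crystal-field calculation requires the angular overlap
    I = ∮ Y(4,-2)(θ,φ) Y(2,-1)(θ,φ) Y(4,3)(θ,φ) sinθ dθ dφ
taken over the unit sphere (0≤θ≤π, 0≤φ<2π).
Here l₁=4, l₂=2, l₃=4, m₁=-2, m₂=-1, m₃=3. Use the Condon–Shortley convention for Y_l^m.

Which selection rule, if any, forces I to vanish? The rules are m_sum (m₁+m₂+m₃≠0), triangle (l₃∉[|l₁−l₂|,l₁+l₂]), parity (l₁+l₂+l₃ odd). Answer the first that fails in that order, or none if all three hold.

Σmᵢ = 0  ✓
l₃∈[|l₁−l₂|,l₁+l₂]=[2,6], have l₃=4  ✓
Σlᵢ = 10 ⇒ even  ✓

none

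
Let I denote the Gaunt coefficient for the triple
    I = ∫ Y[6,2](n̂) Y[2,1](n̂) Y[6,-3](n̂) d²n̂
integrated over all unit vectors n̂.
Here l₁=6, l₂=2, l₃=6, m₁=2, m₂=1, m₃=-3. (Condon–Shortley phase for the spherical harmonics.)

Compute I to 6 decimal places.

-0.140463

Checks pass: Σm=0; 14 even; l₃=6∈[4,8].
(2·6+1)(2·2+1)(2·6+1) = 845
Δ: 2! 10! 2! / 15! → 1/90090
sum: t=0:+1/69120 t=1:−1/14400 t=2:+1/69120 = -7/172800
3j²(6 2 6; 0 0 0) = Δ·Π!·Σ² = 14/715  (sign -1)
sum: t=1:−1/60480 t=2:+1/161280 = -1/96768
3j²(6 2 6; 2 1 -3) = Δ·Π!·Σ² = 15/1001  (sign +1)
combine: 4πI² = 845·14/715·15/1001 = 30/121
take √, sign -1: I = -0.14046335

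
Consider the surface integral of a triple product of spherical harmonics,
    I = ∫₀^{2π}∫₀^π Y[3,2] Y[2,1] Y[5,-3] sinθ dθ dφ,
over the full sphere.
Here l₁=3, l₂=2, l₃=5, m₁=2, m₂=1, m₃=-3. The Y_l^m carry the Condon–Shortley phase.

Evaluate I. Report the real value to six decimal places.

Rules hold: Σm=0, L=10 even, 1≤5≤5.
N = 7·5·11 = 385
Δ = 0!·6!·4!/11! = 1/2310
Racah Σ t=0..0: t=0:+1/144 = 1/144
⇒ 3j(3 2 5; 0 0 0)² = 10/231, sgn -1
Racah Σ t=0..0: t=0:+1/720 = 1/720
⇒ 3j(3 2 5; 2 1 -3)² = 8/165, sgn +1
4πI² = N·(3j₀)²·(3jₘ)² = 80/99
I = -1·√(0.808081/4π) = -0.25358436

-0.253584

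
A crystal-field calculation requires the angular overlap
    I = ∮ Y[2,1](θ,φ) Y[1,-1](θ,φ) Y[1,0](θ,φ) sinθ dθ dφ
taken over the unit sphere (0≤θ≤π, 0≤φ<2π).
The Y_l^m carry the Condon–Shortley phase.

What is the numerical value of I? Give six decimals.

Checks pass: Σm=0; 4 even; l₃=1∈[1,3].
(2·2+1)(2·1+1)(2·1+1) = 45
Δ: 2! 2! 0! / 5! → 1/30
sum: t=1:−1/1 = -1/1
3j²(2 1 1; 0 0 0) = Δ·Π!·Σ² = 2/15  (sign +1)
sum: t=0:+1/2 = 1/2
3j²(2 1 1; 1 -1 0) = Δ·Π!·Σ² = 1/10  (sign -1)
combine: 4πI² = 45·2/15·1/10 = 3/5
take √, sign -1: I = -0.21850969

-0.218510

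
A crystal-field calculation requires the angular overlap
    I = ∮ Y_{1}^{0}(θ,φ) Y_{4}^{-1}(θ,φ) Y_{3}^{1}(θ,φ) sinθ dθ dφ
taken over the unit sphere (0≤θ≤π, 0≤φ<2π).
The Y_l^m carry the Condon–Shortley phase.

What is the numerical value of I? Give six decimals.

Rules hold: Σm=0, L=8 even, 3≤3≤5.
N = 3·9·7 = 189
Δ = 2!·0!·6!/9! = 1/252
Racah Σ t=1..1: t=1:−1/36 = -1/36
⇒ 3j(1 4 3; 0 0 0)² = 4/63, sgn +1
Racah Σ t=1..1: t=1:−1/48 = -1/48
⇒ 3j(1 4 3; 0 -1 1)² = 5/84, sgn -1
4πI² = N·(3j₀)²·(3jₘ)² = 5/7
I = -1·√(0.714286/4π) = -0.23841361

-0.238414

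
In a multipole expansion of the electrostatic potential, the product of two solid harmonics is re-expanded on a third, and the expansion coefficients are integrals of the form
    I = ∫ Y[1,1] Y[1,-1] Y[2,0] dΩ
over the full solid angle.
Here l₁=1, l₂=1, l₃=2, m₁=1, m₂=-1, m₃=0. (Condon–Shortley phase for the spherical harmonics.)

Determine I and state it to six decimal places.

m-sum 0 ✓  L=4 even ✓  0≤2≤2 ✓
Π(2lᵢ+1) = 3×3×5 = 45
triangle coeff Δ(1,1,2) = 1/30
Σ_t [0,0]: t=0:+1/1 = 1/1
(3j)²=2/15 [(1 1 2; 0 0 0)], sign=+1
Σ_t [0,0]: t=0:+1/4 = 1/4
(3j)²=1/30 [(1 1 2; 1 -1 0)], sign=+1
⇒ 4πI² = 1/5
I = (+1)√(1/5/(4π)) = 0.12615663

0.126157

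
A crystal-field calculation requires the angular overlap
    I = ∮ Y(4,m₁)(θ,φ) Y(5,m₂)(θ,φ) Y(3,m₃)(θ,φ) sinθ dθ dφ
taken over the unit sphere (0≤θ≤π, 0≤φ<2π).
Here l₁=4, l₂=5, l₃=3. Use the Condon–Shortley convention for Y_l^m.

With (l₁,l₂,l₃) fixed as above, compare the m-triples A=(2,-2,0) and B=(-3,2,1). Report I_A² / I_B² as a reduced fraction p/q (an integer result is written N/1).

l's match ⇒ only the (l;m) 3-j factors differ between A and B.
A: triangle coeff Δ(4,5,3) = 1/180180; Σ_t [0,2]: t=0:+1/8640 t=1:−1/480 t=2:+1/576 = -1/4320; (3j)²=1/2145 [(4 5 3; 2 -2 0)], sign=+1
B: triangle coeff Δ(4,5,3) = 1/180180; Σ_t [5,6]: t=5:−1/960 t=6:+1/4320 = -7/8640; (3j)²=343/12870 [(4 5 3; -3 2 1)], sign=-1
I_A²/I_B² = (1/2145)/(343/12870) = 6/343

6/343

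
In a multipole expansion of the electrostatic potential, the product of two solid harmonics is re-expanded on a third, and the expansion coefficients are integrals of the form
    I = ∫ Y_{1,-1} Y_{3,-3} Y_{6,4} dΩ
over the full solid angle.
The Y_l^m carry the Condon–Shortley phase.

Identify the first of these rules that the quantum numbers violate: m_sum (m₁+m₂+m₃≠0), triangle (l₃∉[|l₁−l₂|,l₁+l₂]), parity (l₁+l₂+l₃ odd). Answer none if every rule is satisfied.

triangle

m₁+m₂+m₃ = -1 − 3 + 4 = 0  ✓
triangle: |1−3|=2 ≤ l₃=6 ≤ 1+3=4  ✗
parity: l₁+l₂+l₃ = 10 is even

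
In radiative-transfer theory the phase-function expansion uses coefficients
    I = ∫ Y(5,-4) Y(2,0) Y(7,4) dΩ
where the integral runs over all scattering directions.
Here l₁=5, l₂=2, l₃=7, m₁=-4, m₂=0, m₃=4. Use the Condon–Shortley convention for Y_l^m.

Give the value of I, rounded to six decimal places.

Rules hold: Σm=0, L=14 even, 3≤7≤7.
N = 11·5·15 = 825
Δ = 0!·10!·4!/15! = 1/15015
Racah Σ t=0..0: t=0:+1/57600 = 1/57600
⇒ 3j(5 2 7; 0 0 0)² = 21/715, sgn -1
Racah Σ t=0..0: t=0:+1/1451520 = 1/1451520
⇒ 3j(5 2 7; -4 0 4)² = 1/91, sgn -1
4πI² = N·(3j₀)²·(3jₘ)² = 45/169
I = +1·√(0.266272/4π) = 0.14556534

0.145565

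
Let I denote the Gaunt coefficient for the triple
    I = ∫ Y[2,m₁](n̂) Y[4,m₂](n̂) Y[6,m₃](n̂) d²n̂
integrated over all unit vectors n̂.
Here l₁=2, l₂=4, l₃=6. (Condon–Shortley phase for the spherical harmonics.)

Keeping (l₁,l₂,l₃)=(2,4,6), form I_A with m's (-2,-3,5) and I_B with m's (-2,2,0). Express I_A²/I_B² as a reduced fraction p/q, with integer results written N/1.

l's match ⇒ only the (l;m) 3-j factors differ between A and B.
A: triangle coeff Δ(2,4,6) = 1/6435; Σ_t [0,0]: t=0:+1/120960 = 1/120960; (3j)²=2/39 [(2 4 6; -2 -3 5)], sign=-1
B: triangle coeff Δ(2,4,6) = 1/6435; Σ_t [0,0]: t=0:+1/34560 = 1/34560; (3j)²=1/429 [(2 4 6; -2 2 0)], sign=+1
I_A²/I_B² = (2/39)/(1/429) = 22/1

22/1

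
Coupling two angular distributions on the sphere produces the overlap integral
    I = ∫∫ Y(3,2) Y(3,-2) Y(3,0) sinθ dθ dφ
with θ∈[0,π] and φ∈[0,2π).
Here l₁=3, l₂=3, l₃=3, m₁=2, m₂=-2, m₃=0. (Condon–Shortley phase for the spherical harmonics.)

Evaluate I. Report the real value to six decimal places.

0.000000

l₁+l₂+l₃=9 is odd: 3j(l;000)=0 ⇒ I=0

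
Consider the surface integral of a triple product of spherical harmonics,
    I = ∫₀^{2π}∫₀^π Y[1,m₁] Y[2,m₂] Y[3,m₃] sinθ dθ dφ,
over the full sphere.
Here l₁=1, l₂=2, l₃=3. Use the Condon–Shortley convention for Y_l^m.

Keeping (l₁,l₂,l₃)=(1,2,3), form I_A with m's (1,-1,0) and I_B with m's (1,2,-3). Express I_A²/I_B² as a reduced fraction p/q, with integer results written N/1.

Shared (l₁,l₂,l₃)=(1,2,3): N and (l;000)² cancel in I_A²/I_B².
A: Δ = 0!·2!·4!/7! = 1/105; Racah Σ t=0..0: t=0:+1/12 = 1/12; ⇒ 3j(1 2 3; 1 -1 0)² = 1/35, sgn -1
B: Δ = 0!·2!·4!/7! = 1/105; Racah Σ t=0..0: t=0:+1/48 = 1/48; ⇒ 3j(1 2 3; 1 2 -3)² = 1/7, sgn +1
I_A²/I_B² = (1/35)/(1/7) = 1/5

1/5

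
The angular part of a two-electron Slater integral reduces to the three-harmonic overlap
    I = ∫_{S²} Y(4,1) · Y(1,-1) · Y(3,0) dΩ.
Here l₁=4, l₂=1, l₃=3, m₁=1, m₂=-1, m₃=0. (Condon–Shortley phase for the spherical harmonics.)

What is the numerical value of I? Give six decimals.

-0.194664

Checks pass: Σm=0; 8 even; l₃=3∈[3,5].
(2·4+1)(2·1+1)(2·3+1) = 189
Δ: 2! 6! 0! / 9! → 1/252
sum: t=1:−1/36 = -1/36
3j²(4 1 3; 0 0 0) = Δ·Π!·Σ² = 4/63  (sign +1)
sum: t=0:+1/72 = 1/72
3j²(4 1 3; 1 -1 0) = Δ·Π!·Σ² = 5/126  (sign -1)
combine: 4πI² = 189·4/63·5/126 = 10/21
take √, sign -1: I = -0.19466390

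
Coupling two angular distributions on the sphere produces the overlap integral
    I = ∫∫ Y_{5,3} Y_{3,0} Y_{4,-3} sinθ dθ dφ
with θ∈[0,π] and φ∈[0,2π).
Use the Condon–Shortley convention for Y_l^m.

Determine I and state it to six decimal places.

Rules hold: Σm=0, L=12 even, 2≤4≤8.
N = 11·7·9 = 693
Δ = 4!·6!·2!/13! = 1/180180
Racah Σ t=1..3: t=1:−1/576 t=2:+1/144 t=3:−1/576 = 1/288
⇒ 3j(5 3 4; 0 0 0)² = 20/1001, sgn +1
Racah Σ t=1..2: t=1:−1/1440 t=2:+1/2880 = -1/2880
⇒ 3j(5 3 4; 3 0 -3)² = 7/715, sgn +1
4πI² = N·(3j₀)²·(3jₘ)² = 252/1859
I = +1·√(0.135557/4π) = 0.10386175

0.103862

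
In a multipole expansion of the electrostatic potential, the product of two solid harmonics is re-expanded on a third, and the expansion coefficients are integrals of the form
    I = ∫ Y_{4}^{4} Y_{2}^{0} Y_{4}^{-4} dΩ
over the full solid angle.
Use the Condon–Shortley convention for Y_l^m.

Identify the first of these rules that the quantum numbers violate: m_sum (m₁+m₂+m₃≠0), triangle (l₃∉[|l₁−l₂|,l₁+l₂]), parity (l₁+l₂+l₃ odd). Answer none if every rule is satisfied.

Σmᵢ = 0  ✓
l₃∈[|l₁−l₂|,l₁+l₂]=[2,6], have l₃=4  ✓
Σlᵢ = 10 ⇒ even  ✓

none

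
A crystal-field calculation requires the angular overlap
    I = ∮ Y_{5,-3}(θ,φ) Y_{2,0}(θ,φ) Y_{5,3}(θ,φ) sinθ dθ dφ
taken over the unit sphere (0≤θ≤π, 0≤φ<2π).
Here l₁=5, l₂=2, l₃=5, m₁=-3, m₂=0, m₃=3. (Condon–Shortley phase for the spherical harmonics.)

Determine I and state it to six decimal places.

Checks pass: Σm=0; 12 even; l₃=5∈[3,7].
(2·5+1)(2·2+1)(2·5+1) = 605
Δ: 2! 8! 2! / 13! → 1/38610
sum: t=0:+1/2880 t=1:−1/576 t=2:+1/2880 = -1/960
3j²(5 2 5; 0 0 0) = Δ·Π!·Σ² = 10/429  (sign +1)
sum: t=0:+1/161280 t=1:−1/5040 t=2:+1/5760 = -1/53760
3j²(5 2 5; -3 0 3) = Δ·Π!·Σ² = 1/4290  (sign -1)
combine: 4πI² = 605·10/429·1/4290 = 5/1521
take √, sign -1: I = -0.01617393

-0.016174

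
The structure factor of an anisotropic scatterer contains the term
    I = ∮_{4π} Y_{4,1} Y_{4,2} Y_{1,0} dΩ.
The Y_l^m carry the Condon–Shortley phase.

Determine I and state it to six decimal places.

1 + 2 + 0 = 3 ≠ 0: azimuthal integral kills it; I = 0

0.000000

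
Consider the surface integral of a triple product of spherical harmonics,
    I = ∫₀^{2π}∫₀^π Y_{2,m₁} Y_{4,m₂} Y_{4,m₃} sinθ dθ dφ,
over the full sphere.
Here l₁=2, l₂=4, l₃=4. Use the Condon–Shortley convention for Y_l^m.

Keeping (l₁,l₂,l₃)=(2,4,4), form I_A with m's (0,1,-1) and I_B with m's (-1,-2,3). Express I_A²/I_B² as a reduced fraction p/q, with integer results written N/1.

l's match ⇒ only the (l;m) 3-j factors differ between A and B.
A: triangle coeff Δ(2,4,4) = 1/13860; Σ_t [0,2]: t=0:+1/480 t=1:−1/48 t=2:+1/144 = -17/1440; (3j)²=289/13860 [(2 4 4; 0 1 -1)], sign=+1
B: triangle coeff Δ(2,4,4) = 1/13860; Σ_t [1,2]: t=1:−1/240 t=2:+1/1440 = -1/288; (3j)²=5/132 [(2 4 4; -1 -2 3)], sign=+1
I_A²/I_B² = (289/13860)/(5/132) = 289/525

289/525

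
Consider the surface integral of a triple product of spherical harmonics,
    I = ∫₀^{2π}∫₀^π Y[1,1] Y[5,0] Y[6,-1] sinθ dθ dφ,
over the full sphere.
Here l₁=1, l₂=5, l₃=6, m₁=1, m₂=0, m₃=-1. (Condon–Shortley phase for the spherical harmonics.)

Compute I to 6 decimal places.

-0.187239

Checks pass: Σm=0; 12 even; l₃=6∈[4,6].
(2·1+1)(2·5+1)(2·6+1) = 429
Δ: 0! 2! 10! / 13! → 1/858
sum: t=0:+1/14400 = 1/14400
3j²(1 5 6; 0 0 0) = Δ·Π!·Σ² = 6/143  (sign +1)
sum: t=0:+1/28800 = 1/28800
3j²(1 5 6; 1 0 -1) = Δ·Π!·Σ² = 7/286  (sign -1)
combine: 4πI² = 429·6/143·7/286 = 63/143
take √, sign -1: I = -0.18723944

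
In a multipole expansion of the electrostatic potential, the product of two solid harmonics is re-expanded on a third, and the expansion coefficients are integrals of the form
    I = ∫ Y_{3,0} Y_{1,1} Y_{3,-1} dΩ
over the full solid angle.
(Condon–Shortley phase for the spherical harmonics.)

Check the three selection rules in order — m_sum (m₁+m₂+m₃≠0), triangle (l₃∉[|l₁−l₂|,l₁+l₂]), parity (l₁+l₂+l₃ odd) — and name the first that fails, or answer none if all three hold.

Σmᵢ = 0  ✓
l₃∈[|l₁−l₂|,l₁+l₂]=[2,4], have l₃=3  ✓
Σlᵢ = 7 ⇒ odd  ✗

parity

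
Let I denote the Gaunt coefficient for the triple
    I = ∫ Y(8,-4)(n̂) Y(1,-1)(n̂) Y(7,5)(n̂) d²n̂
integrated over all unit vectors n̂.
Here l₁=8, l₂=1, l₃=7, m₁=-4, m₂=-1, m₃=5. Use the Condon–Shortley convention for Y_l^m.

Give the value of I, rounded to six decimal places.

Checks pass: Σm=0; 16 even; l₃=7∈[7,9].
(2·8+1)(2·1+1)(2·7+1) = 765
Δ: 2! 14! 0! / 17! → 1/2040
sum: t=1:−1/25401600 = -1/25401600
3j²(8 1 7; 0 0 0) = Δ·Π!·Σ² = 8/255  (sign +1)
sum: t=0:+1/1916006400 = 1/1916006400
3j²(8 1 7; -4 -1 5) = Δ·Π!·Σ² = 1/340  (sign +1)
combine: 4πI² = 765·8/255·1/340 = 6/85
take √, sign +1: I = 0.07494820

0.074948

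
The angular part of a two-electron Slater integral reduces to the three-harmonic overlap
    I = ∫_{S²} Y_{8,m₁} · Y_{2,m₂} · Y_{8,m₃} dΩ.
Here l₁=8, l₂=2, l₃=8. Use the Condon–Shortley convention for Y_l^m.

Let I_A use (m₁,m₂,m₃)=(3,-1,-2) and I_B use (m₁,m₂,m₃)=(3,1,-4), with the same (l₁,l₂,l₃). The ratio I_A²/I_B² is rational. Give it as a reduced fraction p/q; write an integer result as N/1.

Same 8,2,8: normalisation and zero-m 3j drop out of the ratio.
A: Δ: 2! 14! 2! / 19! → 1/348840; sum: t=0:+1/87091200 t=1:−1/174182400 = 1/174182400; 3j²(8 2 8; 3 -1 -2) = Δ·Π!·Σ² = 55/7752  (sign +1)
B: Δ: 2! 14! 2! / 19! → 1/348840; sum: t=1:−1/174182400 t=2:+1/479001600 = -1/273715200; 3j²(8 2 8; 3 1 -4) = Δ·Π!·Σ² = 49/3876  (sign -1)
I_A²/I_B² = (55/7752)/(49/3876) = 55/98

55/98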